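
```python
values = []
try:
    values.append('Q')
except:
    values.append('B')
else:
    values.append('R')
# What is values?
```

Step-by-step execution trace:
1. try: `values.append('Q')` → values = ['Q']. No exception raised.
2. `except` is skipped.
3. `else` runs (try completed without exception): `values.append('R')` → values = ['Q', 'R'].
Result: ['Q', 'R']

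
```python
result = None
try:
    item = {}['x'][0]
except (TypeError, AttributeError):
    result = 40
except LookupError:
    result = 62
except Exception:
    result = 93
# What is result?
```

Step-by-step execution trace:
1. `item = {}['x'][0]` raises KeyError.
2. `except (TypeError, AttributeError)` does not match KeyError; skipped.
3. `except LookupError` matches (KeyError is a subclass of LookupError) → result = 62.
4. `except Exception` is not reached.
Result: 62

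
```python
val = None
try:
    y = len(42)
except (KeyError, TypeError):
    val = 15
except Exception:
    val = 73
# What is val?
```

Step-by-step execution trace:
1. `y = len(42)` raises TypeError.
2. `except (KeyError, TypeError)` matches (TypeError is in the tuple) → val = 15.
3. `except Exception` is not reached.
Result: 15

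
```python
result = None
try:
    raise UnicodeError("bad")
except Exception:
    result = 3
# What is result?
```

Step-by-step execution trace:
1. `raise UnicodeError(...)` raises UnicodeError.
2. `except Exception` matches (UnicodeError is a subclass of Exception) → result = 3.
Result: 3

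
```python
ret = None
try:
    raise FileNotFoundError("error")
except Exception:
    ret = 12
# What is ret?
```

Step-by-step execution trace:
1. `raise FileNotFoundError(...)` raises FileNotFoundError.
2. `except Exception` matches (FileNotFoundError is a subclass of Exception) → ret = 12.
Result: 12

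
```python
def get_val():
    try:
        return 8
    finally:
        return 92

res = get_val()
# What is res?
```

Step-by-step execution trace:
1. `get_val()` enters try: `return 8` sets pending return value 8.
2. Before returning, `finally: return 92` runs and overrides the pending return.
3. get_val() returns 92 → res = 92.
Result: 92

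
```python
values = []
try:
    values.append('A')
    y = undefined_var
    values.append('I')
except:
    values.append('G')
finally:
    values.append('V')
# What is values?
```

Step-by-step execution trace:
1. try: `values.append('A')` → values = ['A'].
2. `y = undefined_var` raises NameError; `values.append('I')` is not reached.
3. bare `except` matches → `values.append('G')` → values = ['A', 'G'].
4. finally always runs: `values.append('V')` → values = ['A', 'G', 'V'].
Result: ['A', 'G', 'V']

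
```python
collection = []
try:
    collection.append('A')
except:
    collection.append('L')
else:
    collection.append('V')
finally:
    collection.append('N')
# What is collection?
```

Step-by-step execution trace:
1. try: `collection.append('A')` → collection = ['A']. No exception raised.
2. `except` is skipped.
3. `else` runs: `collection.append('V')` → collection = ['A', 'V'].
4. `finally` always runs: `collection.append('N')` → collection = ['A', 'V', 'N'].
Result: ['A', 'V', 'N']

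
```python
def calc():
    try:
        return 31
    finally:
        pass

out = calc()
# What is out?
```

Step-by-step execution trace:
1. `calc()` enters try: `return 31` sets pending return value 31.
2. Before returning, `finally: pass` runs (no effect).
3. calc() returns 31 → out = 31.
Result: 31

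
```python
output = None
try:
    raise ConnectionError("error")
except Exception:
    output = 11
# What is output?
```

Step-by-step execution trace:
1. `raise ConnectionError(...)` raises ConnectionError.
2. `except Exception` matches (ConnectionError is a subclass of Exception) → output = 11.
Result: 11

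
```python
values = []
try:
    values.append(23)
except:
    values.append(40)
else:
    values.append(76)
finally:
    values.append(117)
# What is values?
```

Step-by-step execution trace:
1. try: `values.append(23)` → values = [23]. No exception raised.
2. `except` is skipped.
3. `else` runs: `values.append(76)` → values = [23, 76].
4. `finally` always runs: `values.append(117)` → values = [23, 76, 117].
Result: [23, 76, 117]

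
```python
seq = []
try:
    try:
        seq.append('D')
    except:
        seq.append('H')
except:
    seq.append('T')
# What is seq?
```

Step-by-step execution trace:
1. Inner try: `seq.append('D')` → seq = ['D']. No exception raised.
2. Inner `except` is skipped.
3. Inner try completes normally; outer `except` is skipped.
Result: ['D']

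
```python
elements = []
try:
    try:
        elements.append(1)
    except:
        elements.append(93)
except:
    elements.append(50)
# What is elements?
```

Step-by-step execution trace:
1. Inner try: `elements.append(1)` → elements = [1]. No exception raised.
2. Inner `except` is skipped.
3. Inner try completes normally; outer `except` is skipped.
Result: [1]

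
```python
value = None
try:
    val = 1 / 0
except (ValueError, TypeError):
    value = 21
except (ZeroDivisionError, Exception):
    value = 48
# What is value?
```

Step-by-step execution trace:
1. `val = 1 / 0` raises ZeroDivisionError.
2. `except (ValueError, TypeError)` does not match ZeroDivisionError; skipped.
3. `except (ZeroDivisionError, Exception)` matches (ZeroDivisionError is in the tuple) → value = 48.
Result: 48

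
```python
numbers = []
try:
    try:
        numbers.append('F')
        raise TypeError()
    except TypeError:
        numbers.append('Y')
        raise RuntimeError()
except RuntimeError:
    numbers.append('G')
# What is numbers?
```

Step-by-step execution trace:
1. Inner try: `numbers.append('F')` → numbers = ['F'].
2. `raise TypeError()` raises TypeError.
3. Inner `except TypeError` matches → `numbers.append('Y')` → numbers = ['F', 'Y'].
4. `raise RuntimeError()` raises RuntimeError; propagates to outer try.
5. Outer `except RuntimeError` matches → `numbers.append('G')` → numbers = ['F', 'Y', 'G'].
Result: ['F', 'Y', 'G']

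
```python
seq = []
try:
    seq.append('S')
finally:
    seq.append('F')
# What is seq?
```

Step-by-step execution trace:
1. try: `seq.append('S')` → seq = ['S'].
2. The try body completes without raising.
3. finally always runs: `seq.append('F')` → seq = ['S', 'F'].
Result: ['S', 'F']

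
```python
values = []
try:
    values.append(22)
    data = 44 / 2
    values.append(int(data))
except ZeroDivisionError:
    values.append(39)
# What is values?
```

Step-by-step execution trace:
1. try: `values.append(22)` → values = [22].
2. `data = 44 / 2` → data = 22.0. No exception raised.
3. `values.append(int(data))` → values = [22, 22].
4. `except ZeroDivisionError` is skipped (no exception was raised).
Result: [22, 22]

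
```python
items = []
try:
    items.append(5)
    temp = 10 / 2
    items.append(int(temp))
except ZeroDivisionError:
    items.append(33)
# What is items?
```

Step-by-step execution trace:
1. try: `items.append(5)` → items = [5].
2. `temp = 10 / 2` → temp = 5.0. No exception raised.
3. `items.append(int(temp))` → items = [5, 5].
4. `except ZeroDivisionError` is skipped (no exception was raised).
Result: [5, 5]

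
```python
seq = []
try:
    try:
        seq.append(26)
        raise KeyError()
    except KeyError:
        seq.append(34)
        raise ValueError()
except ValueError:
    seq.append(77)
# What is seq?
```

Step-by-step execution trace:
1. Inner try: `seq.append(26)` → seq = [26].
2. `raise KeyError()` raises KeyError.
3. Inner `except KeyError` matches → `seq.append(34)` → seq = [26, 34].
4. `raise ValueError()` raises ValueError; propagates to outer try.
5. Outer `except ValueError` matches → `seq.append(77)` → seq = [26, 34, 77].
Result: [26, 34, 77]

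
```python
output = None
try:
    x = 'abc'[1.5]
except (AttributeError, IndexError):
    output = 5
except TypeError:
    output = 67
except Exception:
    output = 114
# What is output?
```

Step-by-step execution trace:
1. `x = 'abc'[1.5]` raises TypeError.
2. `except (AttributeError, IndexError)` does not match TypeError; skipped.
3. `except TypeError` matches (exact type match) → output = 67.
4. `except Exception` is not reached.
Result: 67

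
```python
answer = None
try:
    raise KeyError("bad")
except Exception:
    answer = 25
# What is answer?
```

Step-by-step execution trace:
1. `raise KeyError(...)` raises KeyError.
2. `except Exception` matches (KeyError is a subclass of Exception) → answer = 25.
Result: 25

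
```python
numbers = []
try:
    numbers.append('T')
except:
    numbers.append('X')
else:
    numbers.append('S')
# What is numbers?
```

Step-by-step execution trace:
1. try: `numbers.append('T')` → numbers = ['T']. No exception raised.
2. `except` is skipped.
3. `else` runs (try completed without exception): `numbers.append('S')` → numbers = ['T', 'S'].
Result: ['T', 'S']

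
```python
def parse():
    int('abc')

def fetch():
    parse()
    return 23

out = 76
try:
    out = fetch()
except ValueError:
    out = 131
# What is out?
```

Step-by-step execution trace:
1. out starts at 76.
2. try: `fetch()` calls `parse()`.
3. `parse()` evaluates `int('abc')`, which raises ValueError; it propagates through fetch (uncaught).
4. `return 23` in fetch is not reached; the assignment to out does not complete.
5. `except ValueError` matches → out = 131.
Result: 131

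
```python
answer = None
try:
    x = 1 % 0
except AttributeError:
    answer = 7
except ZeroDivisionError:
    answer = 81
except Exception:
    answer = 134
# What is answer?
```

Step-by-step execution trace:
1. `x = 1 % 0` raises ZeroDivisionError.
2. `except AttributeError` does not match ZeroDivisionError; skipped.
3. `except ZeroDivisionError` matches → answer = 81.
4. Remaining except clauses are skipped.
Result: 81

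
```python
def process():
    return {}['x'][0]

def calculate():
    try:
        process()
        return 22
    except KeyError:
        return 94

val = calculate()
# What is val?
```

Step-by-step execution trace:
1. `calculate()` calls `process()`.
2. `process()` evaluates `{}['x'][0]`, which raises KeyError; it propagates to the caller.
3. `return 22` is not reached.
4. `except KeyError` in calculate matches → returns 94.
5. val = 94.
Result: 94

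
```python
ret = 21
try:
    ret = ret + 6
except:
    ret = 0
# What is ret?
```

Step-by-step execution trace:
1. ret starts at 21.
2. try: `ret = ret + 6` → ret = 27. No exception raised.
3. `except` is skipped.
Result: 27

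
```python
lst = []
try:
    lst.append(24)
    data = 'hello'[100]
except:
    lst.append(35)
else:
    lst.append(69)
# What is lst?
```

Step-by-step execution trace:
1. try: `lst.append(24)` → lst = [24].
2. `data = 'hello'[100]` raises IndexError.
3. bare `except` matches → `lst.append(35)` → lst = [24, 35].
4. `else` is skipped (an exception was raised).
Result: [24, 35]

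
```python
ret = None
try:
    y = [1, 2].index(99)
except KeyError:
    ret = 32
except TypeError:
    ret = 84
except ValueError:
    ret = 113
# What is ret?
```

Step-by-step execution trace:
1. `y = [1, 2].index(99)` raises ValueError.
2. `except KeyError` does not match ValueError; skipped.
3. `except TypeError` does not match ValueError; skipped.
4. `except ValueError` matches → ret = 113.
Result: 113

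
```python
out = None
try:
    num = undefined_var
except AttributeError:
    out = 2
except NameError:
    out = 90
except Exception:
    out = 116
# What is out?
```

Step-by-step execution trace:
1. `num = undefined_var` raises NameError.
2. `except AttributeError` does not match NameError; skipped.
3. `except NameError` matches → out = 90.
4. Remaining except clauses are skipped.
Result: 90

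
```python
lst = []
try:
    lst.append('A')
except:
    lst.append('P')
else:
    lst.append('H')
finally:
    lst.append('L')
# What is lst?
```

Step-by-step execution trace:
1. try: `lst.append('A')` → lst = ['A']. No exception raised.
2. `except` is skipped.
3. `else` runs: `lst.append('H')` → lst = ['A', 'H'].
4. `finally` always runs: `lst.append('L')` → lst = ['A', 'H', 'L'].
Result: ['A', 'H', 'L']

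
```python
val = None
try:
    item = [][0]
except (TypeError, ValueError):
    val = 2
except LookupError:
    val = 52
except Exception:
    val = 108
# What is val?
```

Step-by-step execution trace:
1. `item = [][0]` raises IndexError.
2. `except (TypeError, ValueError)` does not match IndexError; skipped.
3. `except LookupError` matches (IndexError is a subclass of LookupError) → val = 52.
4. `except Exception` is not reached.
Result: 52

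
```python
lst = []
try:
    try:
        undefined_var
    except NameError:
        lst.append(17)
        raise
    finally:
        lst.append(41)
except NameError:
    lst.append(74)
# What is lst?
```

Step-by-step execution trace:
1. Inner try: `undefined_var` raises NameError.
2. Inner `except NameError` matches → `lst.append(17)` → lst = [17].
3. bare `raise` re-raises NameError.
4. Inner `finally` runs during unwinding: `lst.append(41)` → lst = [17, 41].
5. Outer `except NameError` matches → `lst.append(74)` → lst = [17, 41, 74].
Result: [17, 41, 74]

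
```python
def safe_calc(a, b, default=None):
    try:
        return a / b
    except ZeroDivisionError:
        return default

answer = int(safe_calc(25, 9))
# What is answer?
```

Step-by-step execution trace:
1. `safe_calc(25, 9)` enters try: `return 25 / 9` → returns 2.7777777777777777. No exception raised.
2. `except ZeroDivisionError` is skipped.
3. `int(2.7777777777777777)` → 2 → answer = 2.
Result: 2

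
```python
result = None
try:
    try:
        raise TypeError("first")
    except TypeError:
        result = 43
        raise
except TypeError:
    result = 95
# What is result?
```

Step-by-step execution trace:
1. Inner try: `raise TypeError("first")` raises TypeError.
2. Inner `except TypeError` matches → result = 43.
3. bare `raise` re-raises the same TypeError.
4. Outer `except TypeError` matches → result = 95.
Result: 95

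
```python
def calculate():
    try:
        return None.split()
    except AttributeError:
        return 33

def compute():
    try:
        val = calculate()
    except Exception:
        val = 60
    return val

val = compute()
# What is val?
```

Step-by-step execution trace:
1. `compute()` calls `calculate()`.
2. In calculate: `None.split()` raises AttributeError; `except AttributeError` catches it → returns 33.
3. In compute: `val = calculate()` → val = 33. No exception reaches compute.
4. `except Exception` is skipped; compute returns 33.
5. val = 33.
Result: 33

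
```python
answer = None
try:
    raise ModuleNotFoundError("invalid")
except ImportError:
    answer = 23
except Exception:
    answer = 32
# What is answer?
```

Step-by-step execution trace:
1. `raise ModuleNotFoundError(...)` raises ModuleNotFoundError.
2. `except ImportError` matches (ModuleNotFoundError is a subclass of ImportError) → answer = 23.
3. `except Exception` is not reached.
Result: 23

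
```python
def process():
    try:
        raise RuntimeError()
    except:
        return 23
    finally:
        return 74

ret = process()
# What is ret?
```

Step-by-step execution trace:
1. `process()` enters try: `raise RuntimeError()` raises RuntimeError.
2. bare `except` matches → `return 23` sets pending return value 23.
3. Before returning, `finally: return 74` runs and overrides the pending return.
4. process() returns 74 → ret = 74.
Result: 74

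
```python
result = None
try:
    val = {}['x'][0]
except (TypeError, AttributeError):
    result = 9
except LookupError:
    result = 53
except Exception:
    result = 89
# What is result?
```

Step-by-step execution trace:
1. `val = {}['x'][0]` raises KeyError.
2. `except (TypeError, AttributeError)` does not match KeyError; skipped.
3. `except LookupError` matches (KeyError is a subclass of LookupError) → result = 53.
4. `except Exception` is not reached.
Result: 53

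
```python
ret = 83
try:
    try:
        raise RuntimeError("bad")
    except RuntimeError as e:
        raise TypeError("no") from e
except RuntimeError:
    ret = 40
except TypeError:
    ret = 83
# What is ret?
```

Step-by-step execution trace:
1. Inner try raises RuntimeError; inner `except RuntimeError as e` catches it.
2. `raise TypeError(...) from e` raises TypeError (RuntimeError is attached as __cause__, but only TypeError is active).
3. Outer `except RuntimeError` does not match TypeError; skipped.
4. Outer `except TypeError` matches → ret = 83.
Result: 83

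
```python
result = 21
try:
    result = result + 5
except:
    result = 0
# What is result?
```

Step-by-step execution trace:
1. result starts at 21.
2. try: `result = result + 5` → result = 26. No exception raised.
3. `except` is skipped.
Result: 26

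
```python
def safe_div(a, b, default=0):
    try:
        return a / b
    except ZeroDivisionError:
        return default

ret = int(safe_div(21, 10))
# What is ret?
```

Step-by-step execution trace:
1. `safe_div(21, 10)` enters try: `return 21 / 10` → returns 2.1. No exception raised.
2. `except ZeroDivisionError` is skipped.
3. `int(2.1)` → 2 → ret = 2.
Result: 2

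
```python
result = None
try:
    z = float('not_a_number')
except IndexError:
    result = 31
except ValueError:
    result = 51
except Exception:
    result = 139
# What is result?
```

Step-by-step execution trace:
1. `z = float('not_a_number')` raises ValueError.
2. `except IndexError` does not match ValueError; skipped.
3. `except ValueError` matches → result = 51.
4. Remaining except clauses are skipped.
Result: 51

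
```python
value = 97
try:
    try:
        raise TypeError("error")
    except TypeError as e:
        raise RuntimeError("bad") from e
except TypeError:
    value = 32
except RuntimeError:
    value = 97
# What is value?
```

Step-by-step execution trace:
1. Inner try raises TypeError; inner `except TypeError as e` catches it.
2. `raise RuntimeError(...) from e` raises RuntimeError (TypeError is attached as __cause__, but only RuntimeError is active).
3. Outer `except TypeError` does not match RuntimeError; skipped.
4. Outer `except RuntimeError` matches → value = 97.
Result: 97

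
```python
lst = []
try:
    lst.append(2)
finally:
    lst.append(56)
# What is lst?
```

Step-by-step execution trace:
1. try: `lst.append(2)` → lst = [2].
2. The try body completes without raising.
3. finally always runs: `lst.append(56)` → lst = [2, 56].
Result: [2, 56]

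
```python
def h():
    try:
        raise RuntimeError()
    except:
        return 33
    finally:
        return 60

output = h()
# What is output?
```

Step-by-step execution trace:
1. `h()` enters try: `raise RuntimeError()` raises RuntimeError.
2. bare `except` matches → `return 33` sets pending return value 33.
3. Before returning, `finally: return 60` runs and overrides the pending return.
4. h() returns 60 → output = 60.
Result: 60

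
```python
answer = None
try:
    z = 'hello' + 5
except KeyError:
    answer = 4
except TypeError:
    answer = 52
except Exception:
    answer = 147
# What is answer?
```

Step-by-step execution trace:
1. `z = 'hello' + 5` raises TypeError.
2. `except KeyError` does not match TypeError; skipped.
3. `except TypeError` matches → answer = 52.
4. Remaining except clauses are skipped.
Result: 52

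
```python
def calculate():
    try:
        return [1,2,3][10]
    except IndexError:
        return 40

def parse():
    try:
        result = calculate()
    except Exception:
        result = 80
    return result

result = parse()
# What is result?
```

Step-by-step execution trace:
1. `parse()` calls `calculate()`.
2. In calculate: `[1,2,3][10]` raises IndexError; `except IndexError` catches it → returns 40.
3. In parse: `result = calculate()` → result = 40. No exception reaches parse.
4. `except Exception` is skipped; parse returns 40.
5. result = 40.
Result: 40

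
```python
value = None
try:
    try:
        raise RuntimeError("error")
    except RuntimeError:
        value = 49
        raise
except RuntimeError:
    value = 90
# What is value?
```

Step-by-step execution trace:
1. Inner try: `raise RuntimeError("error")` raises RuntimeError.
2. Inner `except RuntimeError` matches → value = 49.
3. bare `raise` re-raises the same RuntimeError.
4. Outer `except RuntimeError` matches → value = 90.
Result: 90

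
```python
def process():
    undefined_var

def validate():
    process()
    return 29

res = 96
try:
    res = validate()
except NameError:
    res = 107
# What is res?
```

Step-by-step execution trace:
1. res starts at 96.
2. try: `validate()` calls `process()`.
3. `process()` evaluates `undefined_var`, which raises NameError; it propagates through validate (uncaught).
4. `return 29` in validate is not reached; the assignment to res does not complete.
5. `except NameError` matches → res = 107.
Result: 107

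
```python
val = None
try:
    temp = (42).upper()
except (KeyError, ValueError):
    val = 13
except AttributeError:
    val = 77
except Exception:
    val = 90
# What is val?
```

Step-by-step execution trace:
1. `temp = (42).upper()` raises AttributeError.
2. `except (KeyError, ValueError)` does not match AttributeError; skipped.
3. `except AttributeError` matches (exact type match) → val = 77.
4. `except Exception` is not reached.
Result: 77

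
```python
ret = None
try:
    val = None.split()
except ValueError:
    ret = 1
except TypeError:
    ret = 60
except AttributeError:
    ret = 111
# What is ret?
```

Step-by-step execution trace:
1. `val = None.split()` raises AttributeError.
2. `except ValueError` does not match AttributeError; skipped.
3. `except TypeError` does not match AttributeError; skipped.
4. `except AttributeError` matches → ret = 111.
Result: 111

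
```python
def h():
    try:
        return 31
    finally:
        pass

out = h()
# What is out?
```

Step-by-step execution trace:
1. `h()` enters try: `return 31` sets pending return value 31.
2. Before returning, `finally: pass` runs (no effect).
3. h() returns 31 → out = 31.
Result: 31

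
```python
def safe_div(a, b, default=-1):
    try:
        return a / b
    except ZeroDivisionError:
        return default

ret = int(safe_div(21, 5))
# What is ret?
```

Step-by-step execution trace:
1. `safe_div(21, 5)` enters try: `return 21 / 5` → returns 4.2. No exception raised.
2. `except ZeroDivisionError` is skipped.
3. `int(4.2)` → 4 → ret = 4.
Result: 4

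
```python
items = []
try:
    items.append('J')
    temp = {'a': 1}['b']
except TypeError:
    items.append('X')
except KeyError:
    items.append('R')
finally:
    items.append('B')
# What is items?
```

Step-by-step execution trace:
1. try: `items.append('J')` → items = ['J'].
2. `temp = {'a': 1}['b']` raises KeyError.
3. `except TypeError` does not match KeyError; skipped.
4. `except KeyError` matches → `items.append('R')` → items = ['J', 'R'].
5. finally always runs: `items.append('B')` → items = ['J', 'R', 'B'].
Result: ['J', 'R', 'B']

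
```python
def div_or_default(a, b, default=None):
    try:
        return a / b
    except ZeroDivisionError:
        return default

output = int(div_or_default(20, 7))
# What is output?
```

Step-by-step execution trace:
1. `div_or_default(20, 7)` enters try: `return 20 / 7` → returns 2.857142857142857. No exception raised.
2. `except ZeroDivisionError` is skipped.
3. `int(2.857142857142857)` → 2 → output = 2.
Result: 2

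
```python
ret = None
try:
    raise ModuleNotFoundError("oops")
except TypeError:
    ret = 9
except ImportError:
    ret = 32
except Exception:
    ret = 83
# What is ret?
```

Step-by-step execution trace:
1. `raise ModuleNotFoundError(...)` raises ModuleNotFoundError.
2. `except TypeError` does not match (ModuleNotFoundError is not a subclass of TypeError); skipped.
3. `except ImportError` matches (ModuleNotFoundError is a subclass of ImportError) → ret = 32.
4. `except Exception` is not reached.
Result: 32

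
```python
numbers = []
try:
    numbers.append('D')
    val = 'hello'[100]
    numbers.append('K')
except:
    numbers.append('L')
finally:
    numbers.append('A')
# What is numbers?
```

Step-by-step execution trace:
1. try: `numbers.append('D')` → numbers = ['D'].
2. `val = 'hello'[100]` raises IndexError; `numbers.append('K')` is not reached.
3. bare `except` matches → `numbers.append('L')` → numbers = ['D', 'L'].
4. finally always runs: `numbers.append('A')` → numbers = ['D', 'L', 'A'].
Result: ['D', 'L', 'A']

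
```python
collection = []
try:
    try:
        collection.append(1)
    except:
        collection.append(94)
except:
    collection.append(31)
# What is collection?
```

Step-by-step execution trace:
1. Inner try: `collection.append(1)` → collection = [1]. No exception raised.
2. Inner `except` is skipped.
3. Inner try completes normally; outer `except` is skipped.
Result: [1]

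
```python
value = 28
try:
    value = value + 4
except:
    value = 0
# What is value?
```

Step-by-step execution trace:
1. value starts at 28.
2. try: `value = value + 4` → value = 32. No exception raised.
3. `except` is skipped.
Result: 32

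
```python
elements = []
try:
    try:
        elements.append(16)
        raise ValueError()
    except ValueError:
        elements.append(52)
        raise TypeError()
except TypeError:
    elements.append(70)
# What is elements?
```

Step-by-step execution trace:
1. Inner try: `elements.append(16)` → elements = [16].
2. `raise ValueError()` raises ValueError.
3. Inner `except ValueError` matches → `elements.append(52)` → elements = [16, 52].
4. `raise TypeError()` raises TypeError; propagates to outer try.
5. Outer `except TypeError` matches → `elements.append(70)` → elements = [16, 52, 70].
Result: [16, 52, 70]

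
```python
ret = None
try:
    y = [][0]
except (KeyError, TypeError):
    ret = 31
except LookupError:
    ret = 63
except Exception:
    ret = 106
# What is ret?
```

Step-by-step execution trace:
1. `y = [][0]` raises IndexError.
2. `except (KeyError, TypeError)` does not match IndexError; skipped.
3. `except LookupError` matches (IndexError is a subclass of LookupError) → ret = 63.
4. `except Exception` is not reached.
Result: 63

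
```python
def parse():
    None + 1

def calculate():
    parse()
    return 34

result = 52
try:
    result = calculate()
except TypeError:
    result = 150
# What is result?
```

Step-by-step execution trace:
1. result starts at 52.
2. try: `calculate()` calls `parse()`.
3. `parse()` evaluates `None + 1`, which raises TypeError; it propagates through calculate (uncaught).
4. `return 34` in calculate is not reached; the assignment to result does not complete.
5. `except TypeError` matches → result = 150.
Result: 150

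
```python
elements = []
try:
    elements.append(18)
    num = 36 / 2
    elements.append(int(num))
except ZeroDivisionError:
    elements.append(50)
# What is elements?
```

Step-by-step execution trace:
1. try: `elements.append(18)` → elements = [18].
2. `num = 36 / 2` → num = 18.0. No exception raised.
3. `elements.append(int(num))` → elements = [18, 18].
4. `except ZeroDivisionError` is skipped (no exception was raised).
Result: [18, 18]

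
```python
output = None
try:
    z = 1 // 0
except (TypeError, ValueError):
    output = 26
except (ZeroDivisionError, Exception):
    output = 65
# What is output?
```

Step-by-step execution trace:
1. `z = 1 // 0` raises ZeroDivisionError.
2. `except (TypeError, ValueError)` does not match ZeroDivisionError; skipped.
3. `except (ZeroDivisionError, Exception)` matches (ZeroDivisionError is in the tuple) → output = 65.
Result: 65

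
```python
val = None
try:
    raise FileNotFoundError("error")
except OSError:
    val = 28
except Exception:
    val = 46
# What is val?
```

Step-by-step execution trace:
1. `raise FileNotFoundError(...)` raises FileNotFoundError.
2. `except OSError` matches (FileNotFoundError is a subclass of OSError) → val = 28.
3. `except Exception` is not reached.
Result: 28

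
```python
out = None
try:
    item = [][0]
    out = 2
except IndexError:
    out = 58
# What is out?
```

Step-by-step execution trace:
1. `item = [][0]` raises IndexError.
2. `out = 2` is not reached.
3. `except IndexError` matches → out = 58.
Result: 58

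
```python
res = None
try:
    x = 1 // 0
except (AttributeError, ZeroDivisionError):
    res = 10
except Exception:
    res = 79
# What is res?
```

Step-by-step execution trace:
1. `x = 1 // 0` raises ZeroDivisionError.
2. `except (AttributeError, ZeroDivisionError)` matches (ZeroDivisionError is in the tuple) → res = 10.
3. `except Exception` is not reached.
Result: 10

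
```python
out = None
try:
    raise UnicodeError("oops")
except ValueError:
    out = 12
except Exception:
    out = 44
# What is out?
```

Step-by-step execution trace:
1. `raise UnicodeError(...)` raises UnicodeError.
2. `except ValueError` matches (UnicodeError is a subclass of ValueError) → out = 12.
3. `except Exception` is not reached.
Result: 12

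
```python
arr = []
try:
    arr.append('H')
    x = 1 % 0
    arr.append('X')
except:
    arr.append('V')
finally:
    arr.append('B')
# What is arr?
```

Step-by-step execution trace:
1. try: `arr.append('H')` → arr = ['H'].
2. `x = 1 % 0` raises ZeroDivisionError; `arr.append('X')` is not reached.
3. bare `except` matches → `arr.append('V')` → arr = ['H', 'V'].
4. finally always runs: `arr.append('B')` → arr = ['H', 'V', 'B'].
Result: ['H', 'V', 'B']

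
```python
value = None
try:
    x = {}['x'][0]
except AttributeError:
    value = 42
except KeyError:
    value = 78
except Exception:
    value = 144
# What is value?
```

Step-by-step execution trace:
1. `x = {}['x'][0]` raises KeyError.
2. `except AttributeError` does not match KeyError; skipped.
3. `except KeyError` matches → value = 78.
4. Remaining except clauses are skipped.
Result: 78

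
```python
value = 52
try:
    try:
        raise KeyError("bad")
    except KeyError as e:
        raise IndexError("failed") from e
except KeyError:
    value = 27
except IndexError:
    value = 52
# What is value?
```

Step-by-step execution trace:
1. Inner try raises KeyError; inner `except KeyError as e` catches it.
2. `raise IndexError(...) from e` raises IndexError (KeyError is attached as __cause__, but only IndexError is active).
3. Outer `except KeyError` does not match IndexError; skipped.
4. Outer `except IndexError` matches → value = 52.
Result: 52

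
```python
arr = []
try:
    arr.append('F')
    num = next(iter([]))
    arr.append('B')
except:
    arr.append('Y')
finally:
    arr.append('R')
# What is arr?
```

Step-by-step execution trace:
1. try: `arr.append('F')` → arr = ['F'].
2. `num = next(iter([]))` raises StopIteration; `arr.append('B')` is not reached.
3. bare `except` matches → `arr.append('Y')` → arr = ['F', 'Y'].
4. finally always runs: `arr.append('R')` → arr = ['F', 'Y', 'R'].
Result: ['F', 'Y', 'R']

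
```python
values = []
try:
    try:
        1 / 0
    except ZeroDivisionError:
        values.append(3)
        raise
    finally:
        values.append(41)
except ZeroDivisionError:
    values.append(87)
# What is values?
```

Step-by-step execution trace:
1. Inner try: `1 / 0` raises ZeroDivisionError.
2. Inner `except ZeroDivisionError` matches → `values.append(3)` → values = [3].
3. bare `raise` re-raises ZeroDivisionError.
4. Inner `finally` runs during unwinding: `values.append(41)` → values = [3, 41].
5. Outer `except ZeroDivisionError` matches → `values.append(87)` → values = [3, 41, 87].
Result: [3, 41, 87]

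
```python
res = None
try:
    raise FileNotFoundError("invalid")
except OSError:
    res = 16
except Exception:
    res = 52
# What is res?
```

Step-by-step execution trace:
1. `raise FileNotFoundError(...)` raises FileNotFoundError.
2. `except OSError` matches (FileNotFoundError is a subclass of OSError) → res = 16.
3. `except Exception` is not reached.
Result: 16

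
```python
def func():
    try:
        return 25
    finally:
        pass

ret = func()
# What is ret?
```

Step-by-step execution trace:
1. `func()` enters try: `return 25` sets pending return value 25.
2. Before returning, `finally: pass` runs (no effect).
3. func() returns 25 → ret = 25.
Result: 25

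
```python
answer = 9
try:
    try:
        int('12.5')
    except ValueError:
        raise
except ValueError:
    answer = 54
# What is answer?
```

Step-by-step execution trace:
1. Inner try: `int('12.5')` raises ValueError.
2. Inner `except ValueError` matches; bare `raise` re-raises the same ValueError.
3. Outer `except ValueError` matches → answer = 54.
Result: 54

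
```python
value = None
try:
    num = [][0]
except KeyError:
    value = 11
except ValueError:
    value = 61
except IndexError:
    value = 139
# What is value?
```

Step-by-step execution trace:
1. `num = [][0]` raises IndexError.
2. `except KeyError` does not match IndexError; skipped.
3. `except ValueError` does not match IndexError; skipped.
4. `except IndexError` matches → value = 139.
Result: 139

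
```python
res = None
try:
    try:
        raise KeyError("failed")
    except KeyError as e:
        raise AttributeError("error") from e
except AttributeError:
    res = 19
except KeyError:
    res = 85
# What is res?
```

Step-by-step execution trace:
1. Inner try raises KeyError; inner `except KeyError as e` catches it.
2. `raise AttributeError(...) from e` raises AttributeError (KeyError is attached as __cause__, but only AttributeError is active).
3. Outer `except AttributeError` matches → res = 19.
4. `except KeyError` is not reached.
Result: 19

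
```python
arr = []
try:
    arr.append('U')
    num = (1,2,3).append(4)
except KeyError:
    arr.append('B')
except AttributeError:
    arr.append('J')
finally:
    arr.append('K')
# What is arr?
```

Step-by-step execution trace:
1. try: `arr.append('U')` → arr = ['U'].
2. `num = (1,2,3).append(4)` raises AttributeError.
3. `except KeyError` does not match AttributeError; skipped.
4. `except AttributeError` matches → `arr.append('J')` → arr = ['U', 'J'].
5. finally always runs: `arr.append('K')` → arr = ['U', 'J', 'K'].
Result: ['U', 'J', 'K']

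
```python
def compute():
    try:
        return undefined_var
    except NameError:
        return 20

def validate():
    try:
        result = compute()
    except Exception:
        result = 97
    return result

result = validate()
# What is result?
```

Step-by-step execution trace:
1. `validate()` calls `compute()`.
2. In compute: `undefined_var` raises NameError; `except NameError` catches it → returns 20.
3. In validate: `result = compute()` → result = 20. No exception reaches validate.
4. `except Exception` is skipped; validate returns 20.
5. result = 20.
Result: 20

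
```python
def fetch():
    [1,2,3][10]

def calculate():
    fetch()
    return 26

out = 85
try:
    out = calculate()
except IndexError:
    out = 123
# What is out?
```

Step-by-step execution trace:
1. out starts at 85.
2. try: `calculate()` calls `fetch()`.
3. `fetch()` evaluates `[1,2,3][10]`, which raises IndexError; it propagates through calculate (uncaught).
4. `return 26` in calculate is not reached; the assignment to out does not complete.
5. `except IndexError` matches → out = 123.
Result: 123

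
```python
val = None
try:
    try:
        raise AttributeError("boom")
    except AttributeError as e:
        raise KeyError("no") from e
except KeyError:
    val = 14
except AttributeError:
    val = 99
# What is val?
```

Step-by-step execution trace:
1. Inner try raises AttributeError; inner `except AttributeError as e` catches it.
2. `raise KeyError(...) from e` raises KeyError (AttributeError is attached as __cause__, but only KeyError is active).
3. Outer `except KeyError` matches → val = 14.
4. `except AttributeError` is not reached.
Result: 14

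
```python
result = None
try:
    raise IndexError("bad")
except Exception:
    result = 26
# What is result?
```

Step-by-step execution trace:
1. `raise IndexError(...)` raises IndexError.
2. `except Exception` matches (IndexError is a subclass of Exception) → result = 26.
Result: 26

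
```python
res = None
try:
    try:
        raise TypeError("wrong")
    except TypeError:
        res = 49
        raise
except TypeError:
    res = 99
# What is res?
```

Step-by-step execution trace:
1. Inner try: `raise TypeError("wrong")` raises TypeError.
2. Inner `except TypeError` matches → res = 49.
3. bare `raise` re-raises the same TypeError.
4. Outer `except TypeError` matches → res = 99.
Result: 99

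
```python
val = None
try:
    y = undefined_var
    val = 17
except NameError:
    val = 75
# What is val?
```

Step-by-step execution trace:
1. `y = undefined_var` raises NameError.
2. `val = 17` is not reached.
3. `except NameError` matches → val = 75.
Result: 75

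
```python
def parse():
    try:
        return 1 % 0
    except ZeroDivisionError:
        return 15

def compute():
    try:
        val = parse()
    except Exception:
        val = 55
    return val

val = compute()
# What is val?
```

Step-by-step execution trace:
1. `compute()` calls `parse()`.
2. In parse: `1 % 0` raises ZeroDivisionError; `except ZeroDivisionError` catches it → returns 15.
3. In compute: `val = parse()` → val = 15. No exception reaches compute.
4. `except Exception` is skipped; compute returns 15.
5. val = 15.
Result: 15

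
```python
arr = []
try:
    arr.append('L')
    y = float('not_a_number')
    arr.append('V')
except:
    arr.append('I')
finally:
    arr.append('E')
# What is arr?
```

Step-by-step execution trace:
1. try: `arr.append('L')` → arr = ['L'].
2. `y = float('not_a_number')` raises ValueError; `arr.append('V')` is not reached.
3. bare `except` matches → `arr.append('I')` → arr = ['L', 'I'].
4. finally always runs: `arr.append('E')` → arr = ['L', 'I', 'E'].
Result: ['L', 'I', 'E']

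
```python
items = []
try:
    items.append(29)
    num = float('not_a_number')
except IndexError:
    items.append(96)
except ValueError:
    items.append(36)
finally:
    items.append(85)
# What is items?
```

Step-by-step execution trace:
1. try: `items.append(29)` → items = [29].
2. `num = float('not_a_number')` raises ValueError.
3. `except IndexError` does not match ValueError; skipped.
4. `except ValueError` matches → `items.append(36)` → items = [29, 36].
5. finally always runs: `items.append(85)` → items = [29, 36, 85].
Result: [29, 36, 85]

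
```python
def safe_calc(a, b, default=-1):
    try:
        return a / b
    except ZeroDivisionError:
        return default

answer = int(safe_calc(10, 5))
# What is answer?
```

Step-by-step execution trace:
1. `safe_calc(10, 5)` enters try: `return 10 / 5` → returns 2.0. No exception raised.
2. `except ZeroDivisionError` is skipped.
3. `int(2.0)` → 2 → answer = 2.
Result: 2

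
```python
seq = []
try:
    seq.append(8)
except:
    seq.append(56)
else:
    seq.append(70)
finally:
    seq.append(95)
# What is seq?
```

Step-by-step execution trace:
1. try: `seq.append(8)` → seq = [8]. No exception raised.
2. `except` is skipped.
3. `else` runs: `seq.append(70)` → seq = [8, 70].
4. `finally` always runs: `seq.append(95)` → seq = [8, 70, 95].
Result: [8, 70, 95]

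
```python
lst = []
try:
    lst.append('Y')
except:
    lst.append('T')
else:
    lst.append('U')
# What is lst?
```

Step-by-step execution trace:
1. try: `lst.append('Y')` → lst = ['Y']. No exception raised.
2. `except` is skipped.
3. `else` runs (try completed without exception): `lst.append('U')` → lst = ['Y', 'U'].
Result: ['Y', 'U']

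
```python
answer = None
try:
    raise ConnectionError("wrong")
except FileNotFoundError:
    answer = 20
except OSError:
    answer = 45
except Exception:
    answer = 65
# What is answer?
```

Step-by-step execution trace:
1. `raise ConnectionError(...)` raises ConnectionError.
2. `except FileNotFoundError` does not match (ConnectionError is not a subclass of FileNotFoundError); skipped.
3. `except OSError` matches (ConnectionError is a subclass of OSError) → answer = 45.
4. `except Exception` is not reached.
Result: 45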